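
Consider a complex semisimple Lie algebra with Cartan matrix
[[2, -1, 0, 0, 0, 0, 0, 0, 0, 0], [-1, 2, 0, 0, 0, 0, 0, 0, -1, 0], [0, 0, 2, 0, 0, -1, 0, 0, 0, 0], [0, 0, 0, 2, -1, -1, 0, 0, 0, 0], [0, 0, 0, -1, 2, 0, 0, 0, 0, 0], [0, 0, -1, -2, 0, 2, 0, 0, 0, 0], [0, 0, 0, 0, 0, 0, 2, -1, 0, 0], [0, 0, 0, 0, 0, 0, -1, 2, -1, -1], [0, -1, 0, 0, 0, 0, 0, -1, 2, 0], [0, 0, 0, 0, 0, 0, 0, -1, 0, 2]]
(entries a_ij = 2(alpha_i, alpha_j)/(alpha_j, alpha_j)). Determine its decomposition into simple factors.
D_6 (so(12)) ⊕ F_4

The diagram associated to this matrix has two connected components: the simple roots {alpha_1, alpha_2, alpha_7, alpha_8, alpha_9, alpha_10} form a chain of 4 nodes with a fork of two nodes at one end (D_6), and {alpha_3, alpha_4, alpha_5, alpha_6} form a chain of 4 nodes with a double edge between the middle two (F_4). A semisimple Lie algebra decomposes uniquely as the direct sum of simple ideals, one per connected component of its Dynkin diagram, so g ≅ D_6 ⊕ F_4 (dimension 66 + 52 = 118).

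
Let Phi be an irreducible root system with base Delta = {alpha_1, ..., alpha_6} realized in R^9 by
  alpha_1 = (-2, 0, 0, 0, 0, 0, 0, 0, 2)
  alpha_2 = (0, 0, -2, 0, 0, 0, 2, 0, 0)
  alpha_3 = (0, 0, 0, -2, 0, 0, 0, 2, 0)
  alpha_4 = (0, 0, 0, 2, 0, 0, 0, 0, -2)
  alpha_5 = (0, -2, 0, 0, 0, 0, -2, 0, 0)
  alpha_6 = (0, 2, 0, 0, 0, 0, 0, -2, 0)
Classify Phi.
type A_6

Compute the Cartan integers a_ij = 2(alpha_i, alpha_j)/(alpha_j, alpha_j); the resulting 6x6 Cartan matrix is
[[2, 0, 0, -1, 0, 0], [0, 2, 0, 0, -1, 0], [0, 0, 2, -1, 0, -1], [-1, 0, -1, 2, 0, 0], [0, -1, 0, 0, 2, -1], [0, 0, -1, 0, -1, 2]].
All simple roots have the same length, so the diagram is simply laced. The associated Dynkin diagram is a chain of 6 nodes with single edges (A_6), so the type is A_6 (the algebra sl(7)).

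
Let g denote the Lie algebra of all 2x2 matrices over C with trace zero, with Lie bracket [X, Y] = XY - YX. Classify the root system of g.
A_1 (sl(2))

This is sl(2), which has dimension 2^2 - 1 = 3 and rank 2 - 1 = 1 (a Cartan subalgebra is the diagonal traceless matrices). In the classification of classical Lie algebras, the special linear algebra sl(n+1) has type A_n; here n = 1, so the Dynkin diagram is a chain of 1 nodes with single edges (A_1). Hence the type is A_1.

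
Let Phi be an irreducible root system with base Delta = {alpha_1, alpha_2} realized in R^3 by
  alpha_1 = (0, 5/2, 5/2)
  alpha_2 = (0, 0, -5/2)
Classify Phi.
B_2

Compute the Cartan integers a_ij = 2(alpha_i, alpha_j)/(alpha_j, alpha_j); the resulting 2x2 Cartan matrix is
[[2, -2], [-1, 2]].
The roots have two lengths (squared-length ratio 2:1); the short ones are alpha_{2}. The associated Dynkin diagram is a chain of 2 nodes with a double edge at one end; the terminal node there is the unique short simple root (B_2), so the type is B_2 (the algebra so(5)).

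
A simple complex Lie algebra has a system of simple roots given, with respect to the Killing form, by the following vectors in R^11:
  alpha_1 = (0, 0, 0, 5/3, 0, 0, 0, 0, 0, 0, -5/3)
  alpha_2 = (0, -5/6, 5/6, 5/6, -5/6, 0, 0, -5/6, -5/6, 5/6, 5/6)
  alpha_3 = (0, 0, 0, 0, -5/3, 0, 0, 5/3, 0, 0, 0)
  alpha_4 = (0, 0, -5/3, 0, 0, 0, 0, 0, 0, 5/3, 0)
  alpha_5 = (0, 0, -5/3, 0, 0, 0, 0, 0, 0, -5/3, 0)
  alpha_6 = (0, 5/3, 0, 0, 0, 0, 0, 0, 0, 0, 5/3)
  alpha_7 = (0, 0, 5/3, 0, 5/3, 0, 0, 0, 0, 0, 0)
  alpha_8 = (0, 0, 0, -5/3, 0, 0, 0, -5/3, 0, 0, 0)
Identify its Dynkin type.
Compute the Cartan integers a_ij = 2(alpha_i, alpha_j)/(alpha_j, alpha_j); the resulting 8x8 Cartan matrix is
[[2, 0, 0, 0, 0, -1, 0, -1], [0, 2, 0, 0, -1, 0, 0, 0], [0, 0, 2, 0, 0, 0, -1, -1], [0, 0, 0, 2, 0, 0, -1, 0], [0, -1, 0, 0, 2, 0, -1, 0], [-1, 0, 0, 0, 0, 2, 0, 0], [0, 0, -1, -1, -1, 0, 2, 0], [-1, 0, -1, 0, 0, 0, 0, 2]].
All simple roots have the same length, so the diagram is simply laced. The associated Dynkin diagram is a chain of 7 nodes with one extra node attached to the third node from one end (E_8), so the type is E_8.

E_8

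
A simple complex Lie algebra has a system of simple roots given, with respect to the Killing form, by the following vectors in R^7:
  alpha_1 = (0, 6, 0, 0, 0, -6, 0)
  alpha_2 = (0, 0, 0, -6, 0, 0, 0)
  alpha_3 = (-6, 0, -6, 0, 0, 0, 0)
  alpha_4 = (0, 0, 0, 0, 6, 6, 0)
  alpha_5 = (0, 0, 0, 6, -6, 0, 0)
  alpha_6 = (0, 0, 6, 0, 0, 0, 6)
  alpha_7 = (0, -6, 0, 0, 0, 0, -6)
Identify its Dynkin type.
B_7 (so(15))

Compute the Cartan integers a_ij = 2(alpha_i, alpha_j)/(alpha_j, alpha_j); the resulting 7x7 Cartan matrix is
[[2, 0, 0, -1, 0, 0, -1], [0, 2, 0, 0, -1, 0, 0], [0, 0, 2, 0, 0, -1, 0], [-1, 0, 0, 2, -1, 0, 0], [0, -2, 0, -1, 2, 0, 0], [0, 0, -1, 0, 0, 2, -1], [-1, 0, 0, 0, 0, -1, 2]].
The roots have two lengths (squared-length ratio 2:1); the short ones are alpha_{2}. The associated Dynkin diagram is a chain of 7 nodes with a double edge at one end; the terminal node there is the unique short simple root (B_7), so the type is B_7 (the algebra so(15)).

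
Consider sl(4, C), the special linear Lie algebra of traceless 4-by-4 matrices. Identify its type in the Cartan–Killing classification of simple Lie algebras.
type A_3

This is sl(4), which has dimension 4^2 - 1 = 15 and rank 4 - 1 = 3 (a Cartan subalgebra is the diagonal traceless matrices). In the classification of classical Lie algebras, the special linear algebra sl(n+1) has type A_n; here n = 3, so the Dynkin diagram is a chain of 3 nodes with single edges (A_3). Hence the type is A_3.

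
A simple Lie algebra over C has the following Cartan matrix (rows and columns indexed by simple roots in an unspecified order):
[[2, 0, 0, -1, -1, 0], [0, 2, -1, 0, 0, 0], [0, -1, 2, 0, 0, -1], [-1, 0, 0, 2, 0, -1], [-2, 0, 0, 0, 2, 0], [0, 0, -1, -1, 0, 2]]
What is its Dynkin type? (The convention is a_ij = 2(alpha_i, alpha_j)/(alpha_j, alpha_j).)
The matrix has rank 6 with 2's on the diagonal. Reading the off-diagonal entries as Dynkin edges (a single edge where a_ij = a_ji = -1; a double or triple edge where a_ij * a_ji = 2 or 3), the diagram is a chain of 6 nodes with a double edge at one end; the terminal node there is the unique long simple root (C_6). One simple-root ordering that puts it in standard form is (alpha_2, alpha_3, alpha_6, alpha_4, alpha_1, alpha_5). So the algebra is type C_6, i.e. sp(12).

C6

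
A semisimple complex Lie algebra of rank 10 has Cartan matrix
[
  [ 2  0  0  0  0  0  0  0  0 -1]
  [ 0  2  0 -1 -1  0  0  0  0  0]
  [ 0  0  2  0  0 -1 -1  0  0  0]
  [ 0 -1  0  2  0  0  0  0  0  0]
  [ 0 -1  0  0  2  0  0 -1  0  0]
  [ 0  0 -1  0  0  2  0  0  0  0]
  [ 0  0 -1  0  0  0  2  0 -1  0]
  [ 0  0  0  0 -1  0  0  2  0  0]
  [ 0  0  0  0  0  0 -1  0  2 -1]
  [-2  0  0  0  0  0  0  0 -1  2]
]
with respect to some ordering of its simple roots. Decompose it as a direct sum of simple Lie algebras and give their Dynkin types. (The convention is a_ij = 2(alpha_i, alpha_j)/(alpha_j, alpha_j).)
A_4 ⊕ B_6

The diagram associated to this matrix has two connected components: the simple roots {alpha_2, alpha_4, alpha_5, alpha_8} form a chain of 4 nodes with single edges (A_4), and {alpha_1, alpha_3, alpha_6, alpha_7, alpha_9, alpha_10} form a chain of 6 nodes with a double edge at one end; the terminal node there is the unique short simple root (B_6). A semisimple Lie algebra decomposes uniquely as the direct sum of simple ideals, one per connected component of its Dynkin diagram, so g ≅ A_4 ⊕ B_6 (dimension 24 + 78 = 102).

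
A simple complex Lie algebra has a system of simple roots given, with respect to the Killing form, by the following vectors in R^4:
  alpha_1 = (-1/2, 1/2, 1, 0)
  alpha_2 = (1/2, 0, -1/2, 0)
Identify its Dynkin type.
Compute the Cartan integers a_ij = 2(alpha_i, alpha_j)/(alpha_j, alpha_j); the resulting 2x2 Cartan matrix is
[[2, -3], [-1, 2]].
The roots have two lengths (squared-length ratio 3:1); the short ones are alpha_{2}. The associated Dynkin diagram is two nodes joined by a triple edge (G_2), so the type is G_2.

G2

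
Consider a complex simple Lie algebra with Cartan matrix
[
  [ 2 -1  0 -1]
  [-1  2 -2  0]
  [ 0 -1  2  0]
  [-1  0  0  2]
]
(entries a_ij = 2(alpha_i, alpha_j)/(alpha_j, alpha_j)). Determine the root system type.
The matrix has rank 4 with 2's on the diagonal. Reading the off-diagonal entries as Dynkin edges (a single edge where a_ij = a_ji = -1; a double or triple edge where a_ij * a_ji = 2 or 3), the diagram is a chain of 4 nodes with a double edge at one end; the terminal node there is the unique short simple root (B_4). One simple-root ordering that puts it in standard form is (alpha_4, alpha_1, alpha_2, alpha_3). So the algebra is type B_4, i.e. so(9).

B_4 (so(9))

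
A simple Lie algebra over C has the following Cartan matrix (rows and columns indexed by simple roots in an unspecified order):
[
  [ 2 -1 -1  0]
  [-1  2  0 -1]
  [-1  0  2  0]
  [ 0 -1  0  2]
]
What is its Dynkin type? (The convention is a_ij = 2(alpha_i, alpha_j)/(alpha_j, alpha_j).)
A_4 (sl(5))

The matrix has rank 4 with 2's on the diagonal. Reading the off-diagonal entries as Dynkin edges (a single edge where a_ij = a_ji = -1; a double or triple edge where a_ij * a_ji = 2 or 3), the diagram is a chain of 4 nodes with single edges (A_4). One simple-root ordering that puts it in standard form is (alpha_3, alpha_1, alpha_2, alpha_4). So the algebra is type A_4, i.e. sl(5).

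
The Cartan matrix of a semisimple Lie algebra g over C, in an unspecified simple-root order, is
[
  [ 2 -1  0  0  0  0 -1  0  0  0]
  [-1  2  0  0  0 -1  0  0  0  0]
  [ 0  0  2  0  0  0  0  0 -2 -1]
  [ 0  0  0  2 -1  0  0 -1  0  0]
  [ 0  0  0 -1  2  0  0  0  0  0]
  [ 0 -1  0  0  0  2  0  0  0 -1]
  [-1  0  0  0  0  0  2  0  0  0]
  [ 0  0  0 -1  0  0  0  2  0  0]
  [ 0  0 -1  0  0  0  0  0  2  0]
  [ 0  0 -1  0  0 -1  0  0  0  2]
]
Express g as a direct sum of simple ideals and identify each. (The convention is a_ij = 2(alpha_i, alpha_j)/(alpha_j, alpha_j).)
type A_3 ⊕ type B_7

The diagram associated to this matrix has two connected components: the simple roots {alpha_4, alpha_5, alpha_8} form a chain of 3 nodes with single edges (A_3), and {alpha_1, alpha_2, alpha_3, alpha_6, alpha_7, alpha_9, alpha_10} form a chain of 7 nodes with a double edge at one end; the terminal node there is the unique short simple root (B_7). A semisimple Lie algebra decomposes uniquely as the direct sum of simple ideals, one per connected component of its Dynkin diagram, so g ≅ A_3 ⊕ B_7 (dimension 15 + 105 = 120).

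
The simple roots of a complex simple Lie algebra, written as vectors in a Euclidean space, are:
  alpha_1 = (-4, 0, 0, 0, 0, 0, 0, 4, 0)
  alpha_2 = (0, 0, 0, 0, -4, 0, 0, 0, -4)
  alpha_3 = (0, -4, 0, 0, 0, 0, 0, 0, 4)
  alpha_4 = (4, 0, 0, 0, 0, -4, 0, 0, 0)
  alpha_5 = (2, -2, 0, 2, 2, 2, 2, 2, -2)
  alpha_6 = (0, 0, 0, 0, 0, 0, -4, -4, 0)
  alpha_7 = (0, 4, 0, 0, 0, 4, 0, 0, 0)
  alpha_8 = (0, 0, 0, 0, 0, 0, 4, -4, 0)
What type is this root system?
E_8

Compute the Cartan integers a_ij = 2(alpha_i, alpha_j)/(alpha_j, alpha_j); the resulting 8x8 Cartan matrix is
[[2, 0, 0, -1, 0, -1, 0, -1], [0, 2, -1, 0, 0, 0, 0, 0], [0, -1, 2, 0, 0, 0, -1, 0], [-1, 0, 0, 2, 0, 0, -1, 0], [0, 0, 0, 0, 2, -1, 0, 0], [-1, 0, 0, 0, -1, 2, 0, 0], [0, 0, -1, -1, 0, 0, 2, 0], [-1, 0, 0, 0, 0, 0, 0, 2]].
All simple roots have the same length, so the diagram is simply laced. The associated Dynkin diagram is a chain of 7 nodes with one extra node attached to the third node from one end (E_8), so the type is E_8.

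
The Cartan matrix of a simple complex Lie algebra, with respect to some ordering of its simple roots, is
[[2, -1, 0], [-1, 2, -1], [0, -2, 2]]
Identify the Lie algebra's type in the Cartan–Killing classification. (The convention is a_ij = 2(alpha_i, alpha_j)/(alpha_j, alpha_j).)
The matrix has rank 3 with 2's on the diagonal. Reading the off-diagonal entries as Dynkin edges (a single edge where a_ij = a_ji = -1; a double or triple edge where a_ij * a_ji = 2 or 3), the diagram is a chain of 3 nodes with a double edge at one end; the terminal node there is the unique long simple root (C_3). One simple-root ordering that puts it in standard form is (alpha_1, alpha_2, alpha_3). So the algebra is type C_3, i.e. sp(6).

type C_3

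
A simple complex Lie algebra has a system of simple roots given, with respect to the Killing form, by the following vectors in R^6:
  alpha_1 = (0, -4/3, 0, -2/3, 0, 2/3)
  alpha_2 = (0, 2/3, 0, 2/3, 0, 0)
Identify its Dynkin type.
Compute the Cartan integers a_ij = 2(alpha_i, alpha_j)/(alpha_j, alpha_j); the resulting 2x2 Cartan matrix is
[[2, -3], [-1, 2]].
The roots have two lengths (squared-length ratio 3:1); the short ones are alpha_{2}. The associated Dynkin diagram is two nodes joined by a triple edge (G_2), so the type is G_2.

G_2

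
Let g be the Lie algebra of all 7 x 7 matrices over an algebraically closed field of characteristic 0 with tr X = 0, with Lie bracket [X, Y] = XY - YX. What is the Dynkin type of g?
A_6 (sl(7))

This is sl(7), which has dimension 7^2 - 1 = 48 and rank 7 - 1 = 6 (a Cartan subalgebra is the diagonal traceless matrices). In the classification of classical Lie algebras, the special linear algebra sl(n+1) has type A_n; here n = 6, so the Dynkin diagram is a chain of 6 nodes with single edges (A_6). Hence the type is A_6.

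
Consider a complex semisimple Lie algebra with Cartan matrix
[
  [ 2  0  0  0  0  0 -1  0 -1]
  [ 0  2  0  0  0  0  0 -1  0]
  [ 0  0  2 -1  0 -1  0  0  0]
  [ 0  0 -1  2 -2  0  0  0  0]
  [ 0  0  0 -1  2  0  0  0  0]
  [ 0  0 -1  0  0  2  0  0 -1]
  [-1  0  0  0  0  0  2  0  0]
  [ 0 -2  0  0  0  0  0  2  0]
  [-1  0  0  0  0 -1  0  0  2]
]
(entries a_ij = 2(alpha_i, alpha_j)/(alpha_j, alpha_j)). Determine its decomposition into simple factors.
The diagram associated to this matrix has two connected components: the simple roots {alpha_2, alpha_8} form a chain of 2 nodes with a double edge at one end; the terminal node there is the unique short simple root (B_2), and {alpha_1, alpha_3, alpha_4, alpha_5, alpha_6, alpha_7, alpha_9} form a chain of 7 nodes with a double edge at one end; the terminal node there is the unique short simple root (B_7). A semisimple Lie algebra decomposes uniquely as the direct sum of simple ideals, one per connected component of its Dynkin diagram, so g ≅ B_2 ⊕ B_7 (dimension 10 + 105 = 115).

B_2 + B_7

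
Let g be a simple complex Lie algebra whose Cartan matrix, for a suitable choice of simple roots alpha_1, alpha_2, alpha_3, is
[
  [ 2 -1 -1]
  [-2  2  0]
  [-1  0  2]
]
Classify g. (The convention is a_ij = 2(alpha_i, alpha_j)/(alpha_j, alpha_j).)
C3

The matrix has rank 3 with 2's on the diagonal. Reading the off-diagonal entries as Dynkin edges (a single edge where a_ij = a_ji = -1; a double or triple edge where a_ij * a_ji = 2 or 3), the diagram is a chain of 3 nodes with a double edge at one end; the terminal node there is the unique long simple root (C_3). One simple-root ordering that puts it in standard form is (alpha_3, alpha_1, alpha_2). So the algebra is type C_3, i.e. sp(6).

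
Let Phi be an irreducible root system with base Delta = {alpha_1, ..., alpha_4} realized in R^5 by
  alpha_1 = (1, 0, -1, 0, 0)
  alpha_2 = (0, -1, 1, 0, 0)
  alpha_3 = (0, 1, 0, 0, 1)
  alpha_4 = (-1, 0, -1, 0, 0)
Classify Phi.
Compute the Cartan integers a_ij = 2(alpha_i, alpha_j)/(alpha_j, alpha_j); the resulting 4x4 Cartan matrix is
[[2, -1, 0, 0], [-1, 2, -1, -1], [0, -1, 2, 0], [0, -1, 0, 2]].
All simple roots have the same length, so the diagram is simply laced. The associated Dynkin diagram is a chain of 2 nodes with a fork of two nodes at one end (D_4), so the type is D_4 (the algebra so(8)).

D4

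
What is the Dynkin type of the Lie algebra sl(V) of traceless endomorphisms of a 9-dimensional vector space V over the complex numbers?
This is sl(9), which has dimension 9^2 - 1 = 80 and rank 9 - 1 = 8 (a Cartan subalgebra is the diagonal traceless matrices). In the classification of classical Lie algebras, the special linear algebra sl(n+1) has type A_n; here n = 8, so the Dynkin diagram is a chain of 8 nodes with single edges (A_8). Hence the type is A_8.

A_8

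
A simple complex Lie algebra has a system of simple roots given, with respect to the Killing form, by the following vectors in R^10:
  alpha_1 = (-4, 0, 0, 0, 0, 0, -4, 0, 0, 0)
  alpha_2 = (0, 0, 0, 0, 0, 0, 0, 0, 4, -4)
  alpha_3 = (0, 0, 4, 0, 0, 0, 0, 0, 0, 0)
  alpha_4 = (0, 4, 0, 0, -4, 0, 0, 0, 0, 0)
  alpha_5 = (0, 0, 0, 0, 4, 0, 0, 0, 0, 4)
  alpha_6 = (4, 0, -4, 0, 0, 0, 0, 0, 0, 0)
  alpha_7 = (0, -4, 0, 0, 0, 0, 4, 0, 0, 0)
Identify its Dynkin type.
Compute the Cartan integers a_ij = 2(alpha_i, alpha_j)/(alpha_j, alpha_j); the resulting 7x7 Cartan matrix is
[[2, 0, 0, 0, 0, -1, -1], [0, 2, 0, 0, -1, 0, 0], [0, 0, 2, 0, 0, -1, 0], [0, 0, 0, 2, -1, 0, -1], [0, -1, 0, -1, 2, 0, 0], [-1, 0, -2, 0, 0, 2, 0], [-1, 0, 0, -1, 0, 0, 2]].
The roots have two lengths (squared-length ratio 2:1); the short ones are alpha_{3}. The associated Dynkin diagram is a chain of 7 nodes with a double edge at one end; the terminal node there is the unique short simple root (B_7), so the type is B_7 (the algebra so(15)).

B7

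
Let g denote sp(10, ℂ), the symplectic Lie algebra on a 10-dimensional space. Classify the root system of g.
C_5 (sp(10))

This is sp(10), which has dimension 10(10+1)/2 = 55 and rank 10/2 = 5. In the classification of classical Lie algebras, the symplectic algebra sp(2n) has type C_n; here n = 5, so the Dynkin diagram is a chain of 5 nodes with a double edge at one end; the terminal node there is the unique long simple root (C_5). Hence the type is C_5.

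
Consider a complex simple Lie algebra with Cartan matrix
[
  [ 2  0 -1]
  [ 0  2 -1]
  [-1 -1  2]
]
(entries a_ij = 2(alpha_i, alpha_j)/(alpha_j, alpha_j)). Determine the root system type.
type A_3

The matrix has rank 3 with 2's on the diagonal. Reading the off-diagonal entries as Dynkin edges (a single edge where a_ij = a_ji = -1; a double or triple edge where a_ij * a_ji = 2 or 3), the diagram is a chain of 3 nodes with single edges (A_3). One simple-root ordering that puts it in standard form is (alpha_2, alpha_3, alpha_1). So the algebra is type A_3, i.e. sl(4).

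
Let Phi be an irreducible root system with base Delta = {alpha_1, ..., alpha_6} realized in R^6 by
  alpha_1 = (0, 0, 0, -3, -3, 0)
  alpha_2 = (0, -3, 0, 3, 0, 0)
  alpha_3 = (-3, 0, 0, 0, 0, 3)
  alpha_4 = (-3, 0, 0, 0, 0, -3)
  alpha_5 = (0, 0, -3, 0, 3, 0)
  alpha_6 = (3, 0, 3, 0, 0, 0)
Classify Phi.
type D_6

Compute the Cartan integers a_ij = 2(alpha_i, alpha_j)/(alpha_j, alpha_j); the resulting 6x6 Cartan matrix is
[[2, -1, 0, 0, -1, 0], [-1, 2, 0, 0, 0, 0], [0, 0, 2, 0, 0, -1], [0, 0, 0, 2, 0, -1], [-1, 0, 0, 0, 2, -1], [0, 0, -1, -1, -1, 2]].
All simple roots have the same length, so the diagram is simply laced. The associated Dynkin diagram is a chain of 4 nodes with a fork of two nodes at one end (D_6), so the type is D_6 (the algebra so(12)).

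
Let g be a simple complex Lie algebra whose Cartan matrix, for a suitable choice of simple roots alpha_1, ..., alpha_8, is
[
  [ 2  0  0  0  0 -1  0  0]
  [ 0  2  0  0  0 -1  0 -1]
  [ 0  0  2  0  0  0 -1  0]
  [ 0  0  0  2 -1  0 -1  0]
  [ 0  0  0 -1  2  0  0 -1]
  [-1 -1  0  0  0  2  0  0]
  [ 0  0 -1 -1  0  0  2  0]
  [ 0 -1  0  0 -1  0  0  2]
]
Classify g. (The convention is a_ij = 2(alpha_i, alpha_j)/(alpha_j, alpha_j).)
A_8 (sl(9))

The matrix has rank 8 with 2's on the diagonal. Reading the off-diagonal entries as Dynkin edges (a single edge where a_ij = a_ji = -1; a double or triple edge where a_ij * a_ji = 2 or 3), the diagram is a chain of 8 nodes with single edges (A_8). One simple-root ordering that puts it in standard form is (alpha_1, alpha_6, alpha_2, alpha_8, alpha_5, alpha_4, alpha_7, alpha_3). So the algebra is type A_8, i.e. sl(9).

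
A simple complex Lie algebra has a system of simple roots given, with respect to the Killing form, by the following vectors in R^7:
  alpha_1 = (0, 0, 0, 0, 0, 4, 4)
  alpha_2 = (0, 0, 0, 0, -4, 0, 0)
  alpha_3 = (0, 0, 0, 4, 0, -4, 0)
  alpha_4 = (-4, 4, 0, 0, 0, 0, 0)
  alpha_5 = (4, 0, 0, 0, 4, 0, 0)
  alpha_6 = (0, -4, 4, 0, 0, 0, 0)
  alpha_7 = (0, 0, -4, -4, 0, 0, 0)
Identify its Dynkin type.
Compute the Cartan integers a_ij = 2(alpha_i, alpha_j)/(alpha_j, alpha_j); the resulting 7x7 Cartan matrix is
[[2, 0, -1, 0, 0, 0, 0], [0, 2, 0, 0, -1, 0, 0], [-1, 0, 2, 0, 0, 0, -1], [0, 0, 0, 2, -1, -1, 0], [0, -2, 0, -1, 2, 0, 0], [0, 0, 0, -1, 0, 2, -1], [0, 0, -1, 0, 0, -1, 2]].
The roots have two lengths (squared-length ratio 2:1); the short ones are alpha_{2}. The associated Dynkin diagram is a chain of 7 nodes with a double edge at one end; the terminal node there is the unique short simple root (B_7), so the type is B_7 (the algebra so(15)).

B_7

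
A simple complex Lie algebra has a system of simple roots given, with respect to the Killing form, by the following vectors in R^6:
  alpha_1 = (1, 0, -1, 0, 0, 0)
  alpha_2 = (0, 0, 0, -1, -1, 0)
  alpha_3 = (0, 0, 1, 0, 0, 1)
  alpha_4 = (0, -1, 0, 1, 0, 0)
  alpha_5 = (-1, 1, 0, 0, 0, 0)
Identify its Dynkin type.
A_5 (sl(6))

Compute the Cartan integers a_ij = 2(alpha_i, alpha_j)/(alpha_j, alpha_j); the resulting 5x5 Cartan matrix is
[[2, 0, -1, 0, -1], [0, 2, 0, -1, 0], [-1, 0, 2, 0, 0], [0, -1, 0, 2, -1], [-1, 0, 0, -1, 2]].
All simple roots have the same length, so the diagram is simply laced. The associated Dynkin diagram is a chain of 5 nodes with single edges (A_5), so the type is A_5 (the algebra sl(6)).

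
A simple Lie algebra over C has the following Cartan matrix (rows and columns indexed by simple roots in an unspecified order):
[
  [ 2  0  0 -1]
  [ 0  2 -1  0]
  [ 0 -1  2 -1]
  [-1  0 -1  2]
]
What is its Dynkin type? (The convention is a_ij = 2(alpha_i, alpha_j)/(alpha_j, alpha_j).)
A_4 (sl(5))

The matrix has rank 4 with 2's on the diagonal. Reading the off-diagonal entries as Dynkin edges (a single edge where a_ij = a_ji = -1; a double or triple edge where a_ij * a_ji = 2 or 3), the diagram is a chain of 4 nodes with single edges (A_4). One simple-root ordering that puts it in standard form is (alpha_2, alpha_3, alpha_4, alpha_1). So the algebra is type A_4, i.e. sl(5).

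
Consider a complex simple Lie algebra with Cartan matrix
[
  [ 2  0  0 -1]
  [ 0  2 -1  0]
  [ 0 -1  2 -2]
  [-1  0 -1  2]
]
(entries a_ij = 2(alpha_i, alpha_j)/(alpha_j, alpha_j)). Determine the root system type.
F_4

The matrix has rank 4 with 2's on the diagonal. Reading the off-diagonal entries as Dynkin edges (a single edge where a_ij = a_ji = -1; a double or triple edge where a_ij * a_ji = 2 or 3), the diagram is a chain of 4 nodes with a double edge between the middle two (F_4). One simple-root ordering that puts it in standard form is (alpha_2, alpha_3, alpha_4, alpha_1). So the algebra is type F_4.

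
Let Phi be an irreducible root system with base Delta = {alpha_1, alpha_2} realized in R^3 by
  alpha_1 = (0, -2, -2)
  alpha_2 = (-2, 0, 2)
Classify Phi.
A_2 (sl(3))

Compute the Cartan integers a_ij = 2(alpha_i, alpha_j)/(alpha_j, alpha_j); the resulting 2x2 Cartan matrix is
[[2, -1], [-1, 2]].
All simple roots have the same length, so the diagram is simply laced. The associated Dynkin diagram is a chain of 2 nodes with single edges (A_2), so the type is A_2 (the algebra sl(3)).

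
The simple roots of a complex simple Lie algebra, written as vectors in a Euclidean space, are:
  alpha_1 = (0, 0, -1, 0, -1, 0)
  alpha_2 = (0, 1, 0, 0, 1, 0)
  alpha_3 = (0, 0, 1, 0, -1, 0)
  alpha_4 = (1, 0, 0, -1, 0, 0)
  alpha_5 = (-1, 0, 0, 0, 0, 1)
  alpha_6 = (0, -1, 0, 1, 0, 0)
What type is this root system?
D_6

Compute the Cartan integers a_ij = 2(alpha_i, alpha_j)/(alpha_j, alpha_j); the resulting 6x6 Cartan matrix is
[[2, -1, 0, 0, 0, 0], [-1, 2, -1, 0, 0, -1], [0, -1, 2, 0, 0, 0], [0, 0, 0, 2, -1, -1], [0, 0, 0, -1, 2, 0], [0, -1, 0, -1, 0, 2]].
All simple roots have the same length, so the diagram is simply laced. The associated Dynkin diagram is a chain of 4 nodes with a fork of two nodes at one end (D_6), so the type is D_6 (the algebra so(12)).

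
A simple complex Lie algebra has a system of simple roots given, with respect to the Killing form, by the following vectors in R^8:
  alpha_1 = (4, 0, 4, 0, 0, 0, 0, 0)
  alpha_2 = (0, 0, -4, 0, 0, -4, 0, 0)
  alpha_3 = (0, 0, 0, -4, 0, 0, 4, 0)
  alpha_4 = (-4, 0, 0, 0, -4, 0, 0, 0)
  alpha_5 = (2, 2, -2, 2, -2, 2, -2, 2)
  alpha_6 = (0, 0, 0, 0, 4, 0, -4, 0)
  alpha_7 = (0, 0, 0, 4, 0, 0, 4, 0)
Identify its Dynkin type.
Compute the Cartan integers a_ij = 2(alpha_i, alpha_j)/(alpha_j, alpha_j); the resulting 7x7 Cartan matrix is
[[2, -1, 0, -1, 0, 0, 0], [-1, 2, 0, 0, 0, 0, 0], [0, 0, 2, 0, -1, -1, 0], [-1, 0, 0, 2, 0, -1, 0], [0, 0, -1, 0, 2, 0, 0], [0, 0, -1, -1, 0, 2, -1], [0, 0, 0, 0, 0, -1, 2]].
All simple roots have the same length, so the diagram is simply laced. The associated Dynkin diagram is a chain of 6 nodes with one extra node attached to the third node from one end (E_7), so the type is E_7.

type E_7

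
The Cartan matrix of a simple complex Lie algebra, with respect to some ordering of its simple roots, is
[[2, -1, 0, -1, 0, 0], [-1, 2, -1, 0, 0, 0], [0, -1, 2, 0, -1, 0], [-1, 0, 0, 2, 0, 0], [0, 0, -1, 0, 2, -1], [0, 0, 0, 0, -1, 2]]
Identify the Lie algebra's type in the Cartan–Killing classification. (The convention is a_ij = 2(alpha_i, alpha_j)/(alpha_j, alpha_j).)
The matrix has rank 6 with 2's on the diagonal. Reading the off-diagonal entries as Dynkin edges (a single edge where a_ij = a_ji = -1; a double or triple edge where a_ij * a_ji = 2 or 3), the diagram is a chain of 6 nodes with single edges (A_6). One simple-root ordering that puts it in standard form is (alpha_6, alpha_5, alpha_3, alpha_2, alpha_1, alpha_4). So the algebra is type A_6, i.e. sl(7).

A6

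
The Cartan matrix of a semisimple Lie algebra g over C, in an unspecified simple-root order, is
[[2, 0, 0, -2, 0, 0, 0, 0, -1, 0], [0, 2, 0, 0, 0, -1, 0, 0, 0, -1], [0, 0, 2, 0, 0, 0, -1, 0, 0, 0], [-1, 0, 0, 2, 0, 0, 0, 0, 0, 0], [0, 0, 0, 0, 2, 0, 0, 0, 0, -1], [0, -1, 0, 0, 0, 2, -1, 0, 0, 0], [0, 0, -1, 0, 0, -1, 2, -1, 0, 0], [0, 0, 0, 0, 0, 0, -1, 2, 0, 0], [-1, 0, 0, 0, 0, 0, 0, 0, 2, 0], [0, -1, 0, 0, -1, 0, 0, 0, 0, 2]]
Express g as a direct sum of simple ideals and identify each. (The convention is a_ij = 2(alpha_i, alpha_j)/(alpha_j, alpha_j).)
The diagram associated to this matrix has two connected components: the simple roots {alpha_1, alpha_4, alpha_9} form a chain of 3 nodes with a double edge at one end; the terminal node there is the unique short simple root (B_3), and {alpha_2, alpha_3, alpha_5, alpha_6, alpha_7, alpha_8, alpha_10} form a chain of 5 nodes with a fork of two nodes at one end (D_7). A semisimple Lie algebra decomposes uniquely as the direct sum of simple ideals, one per connected component of its Dynkin diagram, so g ≅ B_3 ⊕ D_7 (dimension 21 + 91 = 112).

B3 + D7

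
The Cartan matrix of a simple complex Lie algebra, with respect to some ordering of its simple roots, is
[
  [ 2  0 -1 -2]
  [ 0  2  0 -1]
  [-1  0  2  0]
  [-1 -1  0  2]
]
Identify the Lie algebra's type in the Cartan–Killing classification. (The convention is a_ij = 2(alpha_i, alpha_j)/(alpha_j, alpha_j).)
The matrix has rank 4 with 2's on the diagonal. Reading the off-diagonal entries as Dynkin edges (a single edge where a_ij = a_ji = -1; a double or triple edge where a_ij * a_ji = 2 or 3), the diagram is a chain of 4 nodes with a double edge between the middle two (F_4). One simple-root ordering that puts it in standard form is (alpha_3, alpha_1, alpha_4, alpha_2). So the algebra is type F_4.

F_4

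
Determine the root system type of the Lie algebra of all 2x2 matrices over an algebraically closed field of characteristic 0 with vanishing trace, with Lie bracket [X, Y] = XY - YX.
A1

This is sl(2), which has dimension 2^2 - 1 = 3 and rank 2 - 1 = 1 (a Cartan subalgebra is the diagonal traceless matrices). In the classification of classical Lie algebras, the special linear algebra sl(n+1) has type A_n; here n = 1, so the Dynkin diagram is a chain of 1 nodes with single edges (A_1). Hence the type is A_1.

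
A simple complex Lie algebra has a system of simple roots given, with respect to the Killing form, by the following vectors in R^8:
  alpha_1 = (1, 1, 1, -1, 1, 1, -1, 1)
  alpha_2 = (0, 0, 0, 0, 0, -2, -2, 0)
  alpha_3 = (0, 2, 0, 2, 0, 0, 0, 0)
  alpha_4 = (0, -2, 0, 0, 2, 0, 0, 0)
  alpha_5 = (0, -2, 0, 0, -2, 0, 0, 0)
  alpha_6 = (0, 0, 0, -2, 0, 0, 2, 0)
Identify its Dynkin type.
Compute the Cartan integers a_ij = 2(alpha_i, alpha_j)/(alpha_j, alpha_j); the resulting 6x6 Cartan matrix is
[[2, 0, 0, 0, -1, 0], [0, 2, 0, 0, 0, -1], [0, 0, 2, -1, -1, -1], [0, 0, -1, 2, 0, 0], [-1, 0, -1, 0, 2, 0], [0, -1, -1, 0, 0, 2]].
All simple roots have the same length, so the diagram is simply laced. The associated Dynkin diagram is a chain of 5 nodes with one extra node attached to the third node from one end (E_6), so the type is E_6.

E_6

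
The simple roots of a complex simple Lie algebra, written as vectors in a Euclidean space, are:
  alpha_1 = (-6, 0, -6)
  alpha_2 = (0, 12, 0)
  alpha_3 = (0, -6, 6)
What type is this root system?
Compute the Cartan integers a_ij = 2(alpha_i, alpha_j)/(alpha_j, alpha_j); the resulting 3x3 Cartan matrix is
[[2, 0, -1], [0, 2, -2], [-1, -1, 2]].
The roots have two lengths (squared-length ratio 2:1); the short ones are alpha_{1,3}. The associated Dynkin diagram is a chain of 3 nodes with a double edge at one end; the terminal node there is the unique long simple root (C_3), so the type is C_3 (the algebra sp(6)).

C_3 (sp(6))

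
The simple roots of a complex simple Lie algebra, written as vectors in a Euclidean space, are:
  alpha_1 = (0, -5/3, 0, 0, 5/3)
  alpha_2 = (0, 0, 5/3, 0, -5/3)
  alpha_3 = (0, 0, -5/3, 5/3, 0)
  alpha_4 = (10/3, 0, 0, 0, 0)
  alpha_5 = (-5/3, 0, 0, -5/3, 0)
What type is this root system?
C_5 (sp(10))

Compute the Cartan integers a_ij = 2(alpha_i, alpha_j)/(alpha_j, alpha_j); the resulting 5x5 Cartan matrix is
[[2, -1, 0, 0, 0], [-1, 2, -1, 0, 0], [0, -1, 2, 0, -1], [0, 0, 0, 2, -2], [0, 0, -1, -1, 2]].
The roots have two lengths (squared-length ratio 2:1); the short ones are alpha_{1,2,3,5}. The associated Dynkin diagram is a chain of 5 nodes with a double edge at one end; the terminal node there is the unique long simple root (C_5), so the type is C_5 (the algebra sp(10)).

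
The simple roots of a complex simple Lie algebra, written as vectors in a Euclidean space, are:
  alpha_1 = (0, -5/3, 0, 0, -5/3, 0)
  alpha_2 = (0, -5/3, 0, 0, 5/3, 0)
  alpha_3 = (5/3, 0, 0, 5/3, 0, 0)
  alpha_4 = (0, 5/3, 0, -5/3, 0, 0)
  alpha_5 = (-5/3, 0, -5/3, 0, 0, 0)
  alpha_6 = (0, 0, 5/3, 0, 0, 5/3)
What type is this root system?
D_6

Compute the Cartan integers a_ij = 2(alpha_i, alpha_j)/(alpha_j, alpha_j); the resulting 6x6 Cartan matrix is
[[2, 0, 0, -1, 0, 0], [0, 2, 0, -1, 0, 0], [0, 0, 2, -1, -1, 0], [-1, -1, -1, 2, 0, 0], [0, 0, -1, 0, 2, -1], [0, 0, 0, 0, -1, 2]].
All simple roots have the same length, so the diagram is simply laced. The associated Dynkin diagram is a chain of 4 nodes with a fork of two nodes at one end (D_6), so the type is D_6 (the algebra so(12)).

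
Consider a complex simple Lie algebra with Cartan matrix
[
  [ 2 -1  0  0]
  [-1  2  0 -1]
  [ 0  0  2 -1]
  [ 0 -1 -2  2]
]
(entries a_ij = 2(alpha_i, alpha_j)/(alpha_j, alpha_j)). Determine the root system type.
B4

The matrix has rank 4 with 2's on the diagonal. Reading the off-diagonal entries as Dynkin edges (a single edge where a_ij = a_ji = -1; a double or triple edge where a_ij * a_ji = 2 or 3), the diagram is a chain of 4 nodes with a double edge at one end; the terminal node there is the unique short simple root (B_4). One simple-root ordering that puts it in standard form is (alpha_1, alpha_2, alpha_4, alpha_3). So the algebra is type B_4, i.e. so(9).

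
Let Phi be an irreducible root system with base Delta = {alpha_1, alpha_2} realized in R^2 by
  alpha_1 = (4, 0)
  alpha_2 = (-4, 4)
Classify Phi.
B2

Compute the Cartan integers a_ij = 2(alpha_i, alpha_j)/(alpha_j, alpha_j); the resulting 2x2 Cartan matrix is
[[2, -1], [-2, 2]].
The roots have two lengths (squared-length ratio 2:1); the short ones are alpha_{1}. The associated Dynkin diagram is a chain of 2 nodes with a double edge at one end; the terminal node there is the unique short simple root (B_2), so the type is B_2 (the algebra so(5)).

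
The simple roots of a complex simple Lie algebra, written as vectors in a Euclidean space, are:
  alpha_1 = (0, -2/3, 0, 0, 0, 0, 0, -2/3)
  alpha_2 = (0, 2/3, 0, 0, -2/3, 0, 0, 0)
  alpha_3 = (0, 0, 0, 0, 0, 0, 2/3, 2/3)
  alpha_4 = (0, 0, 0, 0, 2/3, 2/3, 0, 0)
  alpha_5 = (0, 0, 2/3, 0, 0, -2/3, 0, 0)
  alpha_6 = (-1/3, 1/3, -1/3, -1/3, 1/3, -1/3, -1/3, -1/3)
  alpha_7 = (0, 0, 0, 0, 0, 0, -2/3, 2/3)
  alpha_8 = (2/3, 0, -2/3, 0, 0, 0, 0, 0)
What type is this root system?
E_8

Compute the Cartan integers a_ij = 2(alpha_i, alpha_j)/(alpha_j, alpha_j); the resulting 8x8 Cartan matrix is
[[2, -1, -1, 0, 0, 0, -1, 0], [-1, 2, 0, -1, 0, 0, 0, 0], [-1, 0, 2, 0, 0, -1, 0, 0], [0, -1, 0, 2, -1, 0, 0, 0], [0, 0, 0, -1, 2, 0, 0, -1], [0, 0, -1, 0, 0, 2, 0, 0], [-1, 0, 0, 0, 0, 0, 2, 0], [0, 0, 0, 0, -1, 0, 0, 2]].
All simple roots have the same length, so the diagram is simply laced. The associated Dynkin diagram is a chain of 7 nodes with one extra node attached to the third node from one end (E_8), so the type is E_8.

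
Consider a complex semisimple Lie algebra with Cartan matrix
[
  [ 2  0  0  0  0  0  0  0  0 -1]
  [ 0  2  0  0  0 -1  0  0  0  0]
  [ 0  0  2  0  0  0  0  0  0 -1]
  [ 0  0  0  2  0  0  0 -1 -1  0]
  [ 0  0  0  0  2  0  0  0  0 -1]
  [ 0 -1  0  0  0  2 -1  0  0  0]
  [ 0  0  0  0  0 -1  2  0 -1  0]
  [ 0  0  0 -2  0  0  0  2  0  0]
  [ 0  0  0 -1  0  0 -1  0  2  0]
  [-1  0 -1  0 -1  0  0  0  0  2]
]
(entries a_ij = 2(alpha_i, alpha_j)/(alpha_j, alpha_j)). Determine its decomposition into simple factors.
The diagram associated to this matrix has two connected components: the simple roots {alpha_2, alpha_4, alpha_6, alpha_7, alpha_8, alpha_9} form a chain of 6 nodes with a double edge at one end; the terminal node there is the unique long simple root (C_6), and {alpha_1, alpha_3, alpha_5, alpha_10} form a chain of 2 nodes with a fork of two nodes at one end (D_4). A semisimple Lie algebra decomposes uniquely as the direct sum of simple ideals, one per connected component of its Dynkin diagram, so g ≅ C_6 ⊕ D_4 (dimension 78 + 28 = 106).

C6 + D4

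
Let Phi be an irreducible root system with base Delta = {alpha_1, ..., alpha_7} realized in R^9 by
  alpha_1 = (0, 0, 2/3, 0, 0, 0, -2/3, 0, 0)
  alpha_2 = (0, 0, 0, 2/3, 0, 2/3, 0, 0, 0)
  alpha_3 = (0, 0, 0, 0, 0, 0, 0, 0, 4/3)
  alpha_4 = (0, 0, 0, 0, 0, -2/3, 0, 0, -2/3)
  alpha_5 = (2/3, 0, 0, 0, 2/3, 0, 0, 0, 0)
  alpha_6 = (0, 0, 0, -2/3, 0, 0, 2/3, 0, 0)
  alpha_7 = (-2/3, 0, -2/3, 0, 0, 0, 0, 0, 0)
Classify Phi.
Compute the Cartan integers a_ij = 2(alpha_i, alpha_j)/(alpha_j, alpha_j); the resulting 7x7 Cartan matrix is
[[2, 0, 0, 0, 0, -1, -1], [0, 2, 0, -1, 0, -1, 0], [0, 0, 2, -2, 0, 0, 0], [0, -1, -1, 2, 0, 0, 0], [0, 0, 0, 0, 2, 0, -1], [-1, -1, 0, 0, 0, 2, 0], [-1, 0, 0, 0, -1, 0, 2]].
The roots have two lengths (squared-length ratio 2:1); the short ones are alpha_{1,2,4,5,6,7}. The associated Dynkin diagram is a chain of 7 nodes with a double edge at one end; the terminal node there is the unique long simple root (C_7), so the type is C_7 (the algebra sp(14)).

C7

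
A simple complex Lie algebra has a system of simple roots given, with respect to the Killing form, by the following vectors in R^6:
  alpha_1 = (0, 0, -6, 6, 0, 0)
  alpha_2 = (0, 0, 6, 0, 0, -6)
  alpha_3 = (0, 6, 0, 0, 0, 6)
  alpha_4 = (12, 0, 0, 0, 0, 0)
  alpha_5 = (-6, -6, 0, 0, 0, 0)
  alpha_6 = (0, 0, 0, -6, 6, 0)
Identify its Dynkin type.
Compute the Cartan integers a_ij = 2(alpha_i, alpha_j)/(alpha_j, alpha_j); the resulting 6x6 Cartan matrix is
[[2, -1, 0, 0, 0, -1], [-1, 2, -1, 0, 0, 0], [0, -1, 2, 0, -1, 0], [0, 0, 0, 2, -2, 0], [0, 0, -1, -1, 2, 0], [-1, 0, 0, 0, 0, 2]].
The roots have two lengths (squared-length ratio 2:1); the short ones are alpha_{1,2,3,5,6}. The associated Dynkin diagram is a chain of 6 nodes with a double edge at one end; the terminal node there is the unique long simple root (C_6), so the type is C_6 (the algebra sp(12)).

type C_6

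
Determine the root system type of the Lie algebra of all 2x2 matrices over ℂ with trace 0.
This is sl(2), which has dimension 2^2 - 1 = 3 and rank 2 - 1 = 1 (a Cartan subalgebra is the diagonal traceless matrices). In the classification of classical Lie algebras, the special linear algebra sl(n+1) has type A_n; here n = 1, so the Dynkin diagram is a chain of 1 nodes with single edges (A_1). Hence the type is A_1.

A_1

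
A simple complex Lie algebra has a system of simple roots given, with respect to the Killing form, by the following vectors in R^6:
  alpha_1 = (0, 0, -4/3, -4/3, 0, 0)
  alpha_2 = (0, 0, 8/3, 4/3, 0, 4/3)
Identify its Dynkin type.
Compute the Cartan integers a_ij = 2(alpha_i, alpha_j)/(alpha_j, alpha_j); the resulting 2x2 Cartan matrix is
[[2, -1], [-3, 2]].
The roots have two lengths (squared-length ratio 3:1); the short ones are alpha_{1}. The associated Dynkin diagram is two nodes joined by a triple edge (G_2), so the type is G_2.

type G_2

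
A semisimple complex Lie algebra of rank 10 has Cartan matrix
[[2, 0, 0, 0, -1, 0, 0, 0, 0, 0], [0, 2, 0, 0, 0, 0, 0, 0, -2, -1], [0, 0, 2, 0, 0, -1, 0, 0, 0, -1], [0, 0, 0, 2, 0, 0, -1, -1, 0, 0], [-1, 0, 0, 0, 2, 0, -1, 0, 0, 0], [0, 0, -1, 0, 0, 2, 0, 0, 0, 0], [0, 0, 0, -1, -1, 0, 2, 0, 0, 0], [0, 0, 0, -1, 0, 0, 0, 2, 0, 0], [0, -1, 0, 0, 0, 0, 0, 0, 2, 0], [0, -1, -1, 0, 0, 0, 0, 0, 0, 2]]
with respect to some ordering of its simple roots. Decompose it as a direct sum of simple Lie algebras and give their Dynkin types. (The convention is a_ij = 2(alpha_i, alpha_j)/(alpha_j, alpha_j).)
The diagram associated to this matrix has two connected components: the simple roots {alpha_1, alpha_4, alpha_5, alpha_7, alpha_8} form a chain of 5 nodes with single edges (A_5), and {alpha_2, alpha_3, alpha_6, alpha_9, alpha_10} form a chain of 5 nodes with a double edge at one end; the terminal node there is the unique short simple root (B_5). A semisimple Lie algebra decomposes uniquely as the direct sum of simple ideals, one per connected component of its Dynkin diagram, so g ≅ A_5 ⊕ B_5 (dimension 35 + 55 = 90).

A5 ⊕ B5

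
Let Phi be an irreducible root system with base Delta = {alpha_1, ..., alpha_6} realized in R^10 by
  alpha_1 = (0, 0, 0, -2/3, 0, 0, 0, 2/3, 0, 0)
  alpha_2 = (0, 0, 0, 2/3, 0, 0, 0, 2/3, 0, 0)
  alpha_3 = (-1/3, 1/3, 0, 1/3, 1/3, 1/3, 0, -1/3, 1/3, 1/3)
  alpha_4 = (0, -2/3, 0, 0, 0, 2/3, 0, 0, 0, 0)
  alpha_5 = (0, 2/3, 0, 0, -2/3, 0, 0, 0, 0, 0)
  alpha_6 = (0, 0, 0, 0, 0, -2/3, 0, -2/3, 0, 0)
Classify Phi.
E_6

Compute the Cartan integers a_ij = 2(alpha_i, alpha_j)/(alpha_j, alpha_j); the resulting 6x6 Cartan matrix is
[[2, 0, -1, 0, 0, -1], [0, 2, 0, 0, 0, -1], [-1, 0, 2, 0, 0, 0], [0, 0, 0, 2, -1, -1], [0, 0, 0, -1, 2, 0], [-1, -1, 0, -1, 0, 2]].
All simple roots have the same length, so the diagram is simply laced. The associated Dynkin diagram is a chain of 5 nodes with one extra node attached to the third node from one end (E_6), so the type is E_6.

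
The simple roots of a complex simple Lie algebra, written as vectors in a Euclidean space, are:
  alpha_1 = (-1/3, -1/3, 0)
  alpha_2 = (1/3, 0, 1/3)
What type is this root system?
Compute the Cartan integers a_ij = 2(alpha_i, alpha_j)/(alpha_j, alpha_j); the resulting 2x2 Cartan matrix is
[[2, -1], [-1, 2]].
All simple roots have the same length, so the diagram is simply laced. The associated Dynkin diagram is a chain of 2 nodes with single edges (A_2), so the type is A_2 (the algebra sl(3)).

A_2 (sl(3))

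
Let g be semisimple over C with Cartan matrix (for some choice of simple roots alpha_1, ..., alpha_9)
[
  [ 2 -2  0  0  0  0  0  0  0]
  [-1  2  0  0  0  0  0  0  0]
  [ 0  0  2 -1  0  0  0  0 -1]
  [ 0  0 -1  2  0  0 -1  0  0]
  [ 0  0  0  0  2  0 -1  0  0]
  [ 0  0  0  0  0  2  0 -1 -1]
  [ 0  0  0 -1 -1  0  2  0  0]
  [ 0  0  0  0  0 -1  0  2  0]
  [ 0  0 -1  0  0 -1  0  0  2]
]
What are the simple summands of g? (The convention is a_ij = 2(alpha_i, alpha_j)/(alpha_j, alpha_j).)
A_7 (sl(8)) ⊕ B_2 (so(5))

The diagram associated to this matrix has two connected components: the simple roots {alpha_3, alpha_4, alpha_5, alpha_6, alpha_7, alpha_8, alpha_9} form a chain of 7 nodes with single edges (A_7), and {alpha_1, alpha_2} form a chain of 2 nodes with a double edge at one end; the terminal node there is the unique short simple root (B_2). A semisimple Lie algebra decomposes uniquely as the direct sum of simple ideals, one per connected component of its Dynkin diagram, so g ≅ A_7 ⊕ B_2 (dimension 63 + 10 = 73).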